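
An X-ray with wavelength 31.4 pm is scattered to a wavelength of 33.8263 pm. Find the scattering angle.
90.00°

First find the wavelength shift:
Δλ = λ' - λ = 33.8263 - 31.4 = 2.4263 pm

Using Δλ = λ_C(1 - cos θ), with λ_C = h/(m_e·c) ≈ 2.42631024 pm:
cos θ = 1 - Δλ/λ_C
cos θ = 1 - 2.4263/2.42631024
cos θ = 0.000004

θ = arccos(0.000004)
θ = 90.00°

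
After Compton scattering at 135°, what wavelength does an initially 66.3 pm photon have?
70.4420 pm

Using the Compton formula: λ' = λ + λ_C(1 − cos θ)

For θ = 135°, cos θ = -√2/2 (exact) ≈ -0.7071, so:
1 − cos 135° = 1 − (-√2/2) ≈ 1.7071

Δλ = λ_C × 1.7071 = 2.4263 × 1.7071 = 4.1420 pm

λ' = 66.3 + 4.1420 = 70.4420 pm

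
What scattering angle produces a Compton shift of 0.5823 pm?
40.54°

From the Compton formula Δλ = λ_C(1 - cos θ), we can solve for θ:

cos θ = 1 - Δλ/λ_C

Given:
- Δλ = 0.5823 pm
- λ_C = h/(m_e·c) ≈ 2.42631024 pm

cos θ = 1 - 0.5823/2.42631024
cos θ = 1 - 0.239994
cos θ = 0.760006

θ = arccos(0.760006)
θ = 40.54°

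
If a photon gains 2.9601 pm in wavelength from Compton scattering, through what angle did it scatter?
102.71°

From the Compton formula Δλ = λ_C(1 - cos θ), we can solve for θ:

cos θ = 1 - Δλ/λ_C

Given:
- Δλ = 2.9601 pm
- λ_C = h/(m_e·c) ≈ 2.42631024 pm

cos θ = 1 - 2.9601/2.42631024
cos θ = 1 - 1.220001
cos θ = -0.220001

θ = arccos(-0.220001)
θ = 102.71°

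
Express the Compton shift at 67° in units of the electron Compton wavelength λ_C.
0.6093 λ_C

The Compton shift formula is:
Δλ = λ_C(1 - cos θ)

Dividing both sides by λ_C:
Δλ/λ_C = 1 - cos θ

For θ = 67°:
Δλ/λ_C = 1 - cos(67°)
Δλ/λ_C = 1 - 0.3907
Δλ/λ_C = 0.6093

This means the shift is 0.6093 × λ_C = 1.4783 pm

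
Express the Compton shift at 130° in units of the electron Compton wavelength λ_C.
1.6428 λ_C

The Compton shift formula is:
Δλ = λ_C(1 - cos θ)

Dividing both sides by λ_C:
Δλ/λ_C = 1 - cos θ

For θ = 130°:
Δλ/λ_C = 1 - cos(130°)
Δλ/λ_C = 1 - -0.6428
Δλ/λ_C = 1.6428

This means the shift is 1.6428 × λ_C = 3.9859 pm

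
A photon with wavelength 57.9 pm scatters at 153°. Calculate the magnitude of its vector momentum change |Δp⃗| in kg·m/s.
2.1439e-23 kg·m/s

Photon momentum magnitude is p = h/λ.

Initial momentum:
p₀ = h/λ = 6.6261e-34/5.7900e-11 = 1.1444e-23 kg·m/s

After scattering:
λ' = λ + Δλ = 57.9 + 4.5882 = 62.4882 pm
p' = h/λ' = 6.6261e-34/6.2488e-11 = 1.0604e-23 kg·m/s

Momentum is a vector; the scattered photon's direction makes angle θ = 153° with the incident direction. The magnitude of the vector change Δp⃗ = p⃗₀ − p⃗' is found from the law of cosines:
|Δp⃗|² = p₀² + p'² − 2p₀p'cos θ
|Δp⃗|² = (1.1444e-23)² + (1.0604e-23)² − 2·1.1444e-23·1.0604e-23·cos(153°)
|Δp⃗| = 2.1439e-23 kg·m/s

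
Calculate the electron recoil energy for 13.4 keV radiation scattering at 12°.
0.0077 keV

By energy conservation: K_e = E_initial - E_final

First find the scattered photon energy:
Initial wavelength: λ = hc/E = 92.5255 pm
Compton shift: Δλ = λ_C(1 - cos(12°)) = 0.0530 pm
Final wavelength: λ' = 92.5255 + 0.0530 = 92.5785 pm
Final photon energy: E' = hc/λ' = 13.3923 keV

Electron kinetic energy:
K_e = E - E' = 13.4000 - 13.3923 = 0.0077 keV

(Intermediate values are shown rounded; full precision is carried through to the final answer.)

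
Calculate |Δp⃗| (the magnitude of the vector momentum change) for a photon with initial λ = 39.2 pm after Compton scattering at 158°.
3.1419e-23 kg·m/s

Photon momentum magnitude is p = h/λ.

Initial momentum:
p₀ = h/λ = 6.6261e-34/3.9200e-11 = 1.6903e-23 kg·m/s

After scattering:
λ' = λ + Δλ = 39.2 + 4.6759 = 43.8759 pm
p' = h/λ' = 6.6261e-34/4.3876e-11 = 1.5102e-23 kg·m/s

Momentum is a vector; the scattered photon's direction makes angle θ = 158° with the incident direction. The magnitude of the vector change Δp⃗ = p⃗₀ − p⃗' is found from the law of cosines:
|Δp⃗|² = p₀² + p'² − 2p₀p'cos θ
|Δp⃗|² = (1.6903e-23)² + (1.5102e-23)² − 2·1.6903e-23·1.5102e-23·cos(158°)
|Δp⃗| = 3.1419e-23 kg·m/s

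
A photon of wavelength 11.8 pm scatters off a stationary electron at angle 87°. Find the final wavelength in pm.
14.0993 pm

Using the Compton scattering formula:
λ' = λ + Δλ = λ + λ_C(1 - cos θ)

Given:
- Initial wavelength λ = 11.8 pm
- Scattering angle θ = 87°
- Compton wavelength λ_C ≈ 2.4263 pm

Calculate the shift:
Δλ = 2.4263 × (1 - cos(87°))
Δλ = 2.4263 × 0.9477
Δλ = 2.2993 pm

Final wavelength:
λ' = 11.8 + 2.2993 = 14.0993 pm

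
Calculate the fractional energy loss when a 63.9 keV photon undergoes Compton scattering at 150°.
0.1892 (or 18.92%)

Calculate initial and final photon energies:

Initial: E₀ = 63.9 keV → λ₀ = 19.4028 pm
Compton shift: Δλ = 4.5276 pm
Final wavelength: λ' = 23.9304 pm
Final energy: E' = 51.8103 keV

Fractional energy loss:
(E₀ - E')/E₀ = (63.9000 - 51.8103)/63.9000
= 12.0897/63.9000
= 0.1892
= 18.92%

(Intermediate values are shown rounded; full precision is carried through to the final answer.)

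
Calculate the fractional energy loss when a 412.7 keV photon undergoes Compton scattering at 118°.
0.5427 (or 54.27%)

Calculate initial and final photon energies:

Initial: E₀ = 412.7 keV → λ₀ = 3.0042 pm
Compton shift: Δλ = 3.5654 pm
Final wavelength: λ' = 6.5696 pm
Final energy: E' = 188.7237 keV

Fractional energy loss:
(E₀ - E')/E₀ = (412.7000 - 188.7237)/412.7000
= 223.9763/412.7000
= 0.5427
= 54.27%

(Intermediate values are shown rounded; full precision is carried through to the final answer.)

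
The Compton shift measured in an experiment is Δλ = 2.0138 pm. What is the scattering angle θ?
80.21°

From the Compton formula Δλ = λ_C(1 - cos θ), we can solve for θ:

cos θ = 1 - Δλ/λ_C

Given:
- Δλ = 2.0138 pm
- λ_C = h/(m_e·c) ≈ 2.42631024 pm

cos θ = 1 - 2.0138/2.42631024
cos θ = 1 - 0.829985
cos θ = 0.170015

θ = arccos(0.170015)
θ = 80.21°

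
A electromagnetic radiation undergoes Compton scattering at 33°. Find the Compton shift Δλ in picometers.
0.3914 pm

Using the Compton scattering formula:
Δλ = λ_C(1 - cos θ)

where λ_C = h/(m_e·c) ≈ 2.4263 pm is the Compton wavelength of an electron.

For θ = 33°:
cos(33°) = 0.8387
1 - cos(33°) = 0.1613

Δλ = 2.4263 × 0.1613
Δλ = 0.3914 pm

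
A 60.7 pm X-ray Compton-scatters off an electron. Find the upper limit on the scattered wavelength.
65.5526 pm (at θ = 180°)

The Compton shift is Δλ = λ_C(1 − cos θ).

Since cos θ ranges from −1 to 1, the factor (1 − cos θ) ranges from 0 to 2; the maximum shift occurs at θ = 180° (backscattering):
Δλ_max = 2λ_C = 2 × 2.4263 pm = 4.8526 pm

Maximum scattered wavelength:
λ'_max = λ₀ + Δλ_max = 60.7 + 4.8526 = 65.5526 pm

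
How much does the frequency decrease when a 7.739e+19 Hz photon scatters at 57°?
1.717e+19 Hz (decrease)

Convert frequency to wavelength (c = 299792458 m/s):
λ₀ = c/f₀ = 299792458/7.739e+19 = 3.8737881e-12 m = 3.8738 pm

Calculate Compton shift:
Δλ = λ_C(1 - cos(57°)) = 1.1048 pm

Final wavelength:
λ' = λ₀ + Δλ = 3.8738 + 1.1048 = 4.9786 pm

Final frequency:
f' = c/λ' = 299792458/4.9786350e-12 = 6.0215793e+19 Hz

Frequency shift (decrease):
Δf = f₀ - f' = 7.739e+19 - 6.0215793e+19 = 1.717e+19 Hz

(Intermediate values are shown rounded; full precision is carried through to the final answer.)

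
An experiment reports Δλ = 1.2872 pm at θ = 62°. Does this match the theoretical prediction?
Yes, consistent

Calculate the expected shift for θ = 62°:

Δλ_expected = λ_C(1 - cos(62°))
Δλ_expected = 2.4263 × (1 - cos(62°))
Δλ_expected = 2.4263 × 0.5305
Δλ_expected = 1.2872 pm

Given shift: 1.2872 pm
Expected shift: 1.2872 pm
Difference: 0.0000 pm

The values match. This is consistent with Compton scattering at the stated angle.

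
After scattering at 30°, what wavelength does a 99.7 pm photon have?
100.0251 pm

Using the Compton scattering formula:
λ' = λ + Δλ = λ + λ_C(1 - cos θ)

Given:
- Initial wavelength λ = 99.7 pm
- Scattering angle θ = 30°
- Compton wavelength λ_C ≈ 2.4263 pm

Calculate the shift:
Δλ = 2.4263 × (1 - cos(30°))
Δλ = 2.4263 × 0.1340
Δλ = 0.3251 pm

Final wavelength:
λ' = 99.7 + 0.3251 = 100.0251 pm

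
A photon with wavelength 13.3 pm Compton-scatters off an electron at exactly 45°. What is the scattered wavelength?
14.0106 pm

Using the Compton formula: λ' = λ + λ_C(1 − cos θ)

For θ = 45°, cos θ = √2/2 (exact) ≈ 0.7071, so:
1 − cos 45° = 1 − (√2/2) ≈ 0.2929

Δλ = λ_C × 0.2929 = 2.4263 × 0.2929 = 0.7106 pm

λ' = 13.3 + 0.7106 = 14.0106 pm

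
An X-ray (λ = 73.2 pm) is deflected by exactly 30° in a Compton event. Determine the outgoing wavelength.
73.5251 pm

Using the Compton formula: λ' = λ + λ_C(1 − cos θ)

For θ = 30°, cos θ = √3/2 (exact) ≈ 0.8660, so:
1 − cos 30° = 1 − (√3/2) ≈ 0.1340

Δλ = λ_C × 0.1340 = 2.4263 × 0.1340 = 0.3251 pm

λ' = 73.2 + 0.3251 = 73.5251 pm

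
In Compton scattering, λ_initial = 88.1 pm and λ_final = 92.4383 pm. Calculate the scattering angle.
142.00°

First find the wavelength shift:
Δλ = λ' - λ = 92.4383 - 88.1 = 4.3383 pm

Using Δλ = λ_C(1 - cos θ), with λ_C = h/(m_e·c) ≈ 2.42631024 pm:
cos θ = 1 - Δλ/λ_C
cos θ = 1 - 4.3383/2.42631024
cos θ = -0.788024

θ = arccos(-0.788024)
θ = 142.00°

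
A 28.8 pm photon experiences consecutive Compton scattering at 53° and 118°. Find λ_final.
33.3315 pm

Apply Compton shift twice:

First scattering at θ₁ = 53°:
Δλ₁ = λ_C(1 - cos(53°))
Δλ₁ = 2.4263 × 0.3982
Δλ₁ = 0.9661 pm

After first scattering:
λ₁ = 28.8 + 0.9661 = 29.7661 pm

Second scattering at θ₂ = 118°:
Δλ₂ = λ_C(1 - cos(118°))
Δλ₂ = 2.4263 × 1.4695
Δλ₂ = 3.5654 pm

Final wavelength:
λ₂ = 29.7661 + 3.5654 = 33.3315 pm

Total shift: Δλ_total = 0.9661 + 3.5654 = 4.5315 pm

(Intermediate values are shown rounded; full precision is carried through to the final answer.)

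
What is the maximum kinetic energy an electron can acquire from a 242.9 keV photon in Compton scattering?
118.3798 keV

Maximum energy transfer occurs at θ = 180° (backscattering).

Initial photon: E₀ = 242.9 keV → λ₀ = 5.1043 pm

Maximum Compton shift (at 180°):
Δλ_max = 2λ_C = 2 × 2.4263 = 4.8526 pm

Final wavelength:
λ' = 5.1043 + 4.8526 = 9.9570 pm

Minimum photon energy (maximum energy to electron):
E'_min = hc/λ' = 124.5202 keV

Maximum electron kinetic energy:
K_max = E₀ - E'_min = 242.9000 - 124.5202 = 118.3798 keV

(Intermediate values are shown rounded; full precision is carried through to the final answer.)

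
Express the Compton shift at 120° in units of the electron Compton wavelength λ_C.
1.5000 λ_C

The Compton shift formula is:
Δλ = λ_C(1 - cos θ)

Dividing both sides by λ_C:
Δλ/λ_C = 1 - cos θ

For θ = 120°:
Δλ/λ_C = 1 - cos(120°)
Δλ/λ_C = 1 - -0.5000
Δλ/λ_C = 1.5000

This means the shift is 1.5000 × λ_C = 3.6395 pm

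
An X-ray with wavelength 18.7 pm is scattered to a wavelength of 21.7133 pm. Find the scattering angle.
104.00°

First find the wavelength shift:
Δλ = λ' - λ = 21.7133 - 18.7 = 3.0133 pm

Using Δλ = λ_C(1 - cos θ), with λ_C = h/(m_e·c) ≈ 2.42631024 pm:
cos θ = 1 - Δλ/λ_C
cos θ = 1 - 3.0133/2.42631024
cos θ = -0.241927

θ = arccos(-0.241927)
θ = 104.00°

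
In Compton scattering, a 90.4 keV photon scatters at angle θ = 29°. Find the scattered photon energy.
88.4384 keV

First convert energy to wavelength:
λ = hc/E, with hc ≈ 1239.842 keV·pm (i.e. 1239.842 eV·nm)

For E = 90.4 keV = 90400 eV:
λ = 1239.842 keV·pm / 90.4 keV
λ = 13.7151 pm

Calculate the Compton shift:
Δλ = λ_C(1 - cos(29°)) = 2.4263 × 0.1254
Δλ = 0.3042 pm

Final wavelength:
λ' = 13.7151 + 0.3042 = 14.0193 pm

Final energy:
E' = hc/λ' = 1239.842 / 14.0193 = 88.4384 keV

(Intermediate values are shown rounded; full precision is carried through to the final answer.)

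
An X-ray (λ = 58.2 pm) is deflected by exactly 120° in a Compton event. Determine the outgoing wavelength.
61.8395 pm

Using the Compton formula: λ' = λ + λ_C(1 − cos θ)

For θ = 120°, cos θ = -1/2 (exact) = -0.5000, so:
1 − cos 120° = 1 − (-1/2) = 1.5000

Δλ = λ_C × 1.5000 = 2.4263 × 1.5000 = 3.6395 pm

λ' = 58.2 + 3.6395 = 61.8395 pm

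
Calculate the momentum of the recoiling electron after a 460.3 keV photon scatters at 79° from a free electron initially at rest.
2.5962e-22 kg·m/s

The electron is initially at rest, so by conservation of momentum:
p⃗_e = p⃗₀ − p⃗'  (incident photon momentum minus scattered photon momentum)

Photon momentum magnitudes (p = h/λ = E/c):
λ₀ = hc/E₀ = 2.6936 pm → p₀ = h/λ₀ = 2.4600e-22 kg·m/s
Δλ = λ_C(1 − cos 79°) = 1.9633 pm
λ' = 4.6569 pm → p' = h/λ' = 1.4228e-22 kg·m/s

The scattered photon makes angle θ = 79° with the incident direction, so by the law of cosines:
|p⃗_e|² = p₀² + p'² − 2p₀p'cos θ
|p⃗_e|² = (2.4600e-22)² + (1.4228e-22)² − 2·2.4600e-22·1.4228e-22·cos(79°)
|p⃗_e| = 2.5962e-22 kg·m/s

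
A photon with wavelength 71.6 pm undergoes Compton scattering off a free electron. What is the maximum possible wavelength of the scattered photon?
76.4526 pm (at θ = 180°)

The Compton shift is Δλ = λ_C(1 − cos θ).

Since cos θ ranges from −1 to 1, the factor (1 − cos θ) ranges from 0 to 2; the maximum shift occurs at θ = 180° (backscattering):
Δλ_max = 2λ_C = 2 × 2.4263 pm = 4.8526 pm

Maximum scattered wavelength:
λ'_max = λ₀ + Δλ_max = 71.6 + 4.8526 = 76.4526 pm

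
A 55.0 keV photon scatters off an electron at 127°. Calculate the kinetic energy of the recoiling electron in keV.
8.0880 keV

By energy conservation: K_e = E_initial - E_final

First find the scattered photon energy:
Initial wavelength: λ = hc/E = 22.5426 pm
Compton shift: Δλ = λ_C(1 - cos(127°)) = 3.8865 pm
Final wavelength: λ' = 22.5426 + 3.8865 = 26.4291 pm
Final photon energy: E' = hc/λ' = 46.9120 keV

Electron kinetic energy:
K_e = E - E' = 55.0000 - 46.9120 = 8.0880 keV

(Intermediate values are shown rounded; full precision is carried through to the final answer.)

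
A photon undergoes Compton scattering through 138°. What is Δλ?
4.2294 pm

Using the Compton scattering formula:
Δλ = λ_C(1 - cos θ)

where λ_C = h/(m_e·c) ≈ 2.4263 pm is the Compton wavelength of an electron.

For θ = 138°:
cos(138°) = -0.7431
1 - cos(138°) = 1.7431

Δλ = 2.4263 × 1.7431
Δλ = 4.2294 pm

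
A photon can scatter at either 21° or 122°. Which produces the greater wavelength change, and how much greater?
122° produces the larger shift by a factor of 23.034

Calculate both shifts using Δλ = λ_C(1 - cos θ):

For θ₁ = 21°:
Δλ₁ = 2.4263 × (1 - cos(21°))
Δλ₁ = 2.4263 × 0.0664
Δλ₁ = 0.1612 pm

For θ₂ = 122°:
Δλ₂ = 2.4263 × (1 - cos(122°))
Δλ₂ = 2.4263 × 1.5299
Δλ₂ = 3.7121 pm

The 122° angle produces the larger shift.
Ratio: 3.7121/0.1612 = 23.034

(Intermediate values are shown rounded; full precision is carried through to the final answer.)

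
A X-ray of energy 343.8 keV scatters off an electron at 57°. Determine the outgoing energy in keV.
263.1726 keV

First convert energy to wavelength:
λ = hc/E, with hc ≈ 1239.842 keV·pm (i.e. 1239.842 eV·nm)

For E = 343.8 keV = 343800 eV:
λ = 1239.842 keV·pm / 343.8 keV
λ = 3.6063 pm

Calculate the Compton shift:
Δλ = λ_C(1 - cos(57°)) = 2.4263 × 0.4554
Δλ = 1.1048 pm

Final wavelength:
λ' = 3.6063 + 1.1048 = 4.7111 pm

Final energy:
E' = hc/λ' = 1239.842 / 4.7111 = 263.1726 keV

(Intermediate values are shown rounded; full precision is carried through to the final answer.)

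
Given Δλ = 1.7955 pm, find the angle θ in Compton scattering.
74.93°

From the Compton formula Δλ = λ_C(1 - cos θ), we can solve for θ:

cos θ = 1 - Δλ/λ_C

Given:
- Δλ = 1.7955 pm
- λ_C = h/(m_e·c) ≈ 2.42631024 pm

cos θ = 1 - 1.7955/2.42631024
cos θ = 1 - 0.740013
cos θ = 0.259987

θ = arccos(0.259987)
θ = 74.93°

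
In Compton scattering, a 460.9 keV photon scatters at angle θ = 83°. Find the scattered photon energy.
257.1933 keV

First convert energy to wavelength:
λ = hc/E, with hc ≈ 1239.842 keV·pm (i.e. 1239.842 eV·nm)

For E = 460.9 keV = 460900 eV:
λ = 1239.842 keV·pm / 460.9 keV
λ = 2.6900 pm

Calculate the Compton shift:
Δλ = λ_C(1 - cos(83°)) = 2.4263 × 0.8781
Δλ = 2.1306 pm

Final wavelength:
λ' = 2.6900 + 2.1306 = 4.8207 pm

Final energy:
E' = hc/λ' = 1239.842 / 4.8207 = 257.1933 keV

(Intermediate values are shown rounded; full precision is carried through to the final answer.)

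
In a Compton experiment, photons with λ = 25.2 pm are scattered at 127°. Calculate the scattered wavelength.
29.0865 pm

Using the Compton scattering formula:
λ' = λ + Δλ = λ + λ_C(1 - cos θ)

Given:
- Initial wavelength λ = 25.2 pm
- Scattering angle θ = 127°
- Compton wavelength λ_C ≈ 2.4263 pm

Calculate the shift:
Δλ = 2.4263 × (1 - cos(127°))
Δλ = 2.4263 × 1.6018
Δλ = 3.8865 pm

Final wavelength:
λ' = 25.2 + 3.8865 = 29.0865 pm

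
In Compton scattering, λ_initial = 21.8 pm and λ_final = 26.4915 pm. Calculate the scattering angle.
159.00°

First find the wavelength shift:
Δλ = λ' - λ = 26.4915 - 21.8 = 4.6915 pm

Using Δλ = λ_C(1 - cos θ), with λ_C = h/(m_e·c) ≈ 2.42631024 pm:
cos θ = 1 - Δλ/λ_C
cos θ = 1 - 4.6915/2.42631024
cos θ = -0.933594

θ = arccos(-0.933594)
θ = 159.00°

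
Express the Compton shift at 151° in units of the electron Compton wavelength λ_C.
1.8746 λ_C

The Compton shift formula is:
Δλ = λ_C(1 - cos θ)

Dividing both sides by λ_C:
Δλ/λ_C = 1 - cos θ

For θ = 151°:
Δλ/λ_C = 1 - cos(151°)
Δλ/λ_C = 1 - -0.8746
Δλ/λ_C = 1.8746

This means the shift is 1.8746 × λ_C = 4.5484 pm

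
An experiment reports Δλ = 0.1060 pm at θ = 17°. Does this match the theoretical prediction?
Yes, consistent

Calculate the expected shift for θ = 17°:

Δλ_expected = λ_C(1 - cos(17°))
Δλ_expected = 2.4263 × (1 - cos(17°))
Δλ_expected = 2.4263 × 0.0437
Δλ_expected = 0.1060 pm

Given shift: 0.1060 pm
Expected shift: 0.1060 pm
Difference: 0.0000 pm

The values match. This is consistent with Compton scattering at the stated angle.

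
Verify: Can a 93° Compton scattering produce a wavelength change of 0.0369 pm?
No, inconsistent

Calculate the expected shift for θ = 93°:

Δλ_expected = λ_C(1 - cos(93°))
Δλ_expected = 2.4263 × (1 - cos(93°))
Δλ_expected = 2.4263 × 1.0523
Δλ_expected = 2.5533 pm

Given shift: 0.0369 pm
Expected shift: 2.5533 pm
Difference: 2.5164 pm

The values do not match. The given shift corresponds to θ ≈ 10.0°, not 93°.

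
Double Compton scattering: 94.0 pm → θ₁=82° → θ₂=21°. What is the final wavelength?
96.2498 pm

Apply Compton shift twice:

First scattering at θ₁ = 82°:
Δλ₁ = λ_C(1 - cos(82°))
Δλ₁ = 2.4263 × 0.8608
Δλ₁ = 2.0886 pm

After first scattering:
λ₁ = 94.0 + 2.0886 = 96.0886 pm

Second scattering at θ₂ = 21°:
Δλ₂ = λ_C(1 - cos(21°))
Δλ₂ = 2.4263 × 0.0664
Δλ₂ = 0.1612 pm

Final wavelength:
λ₂ = 96.0886 + 0.1612 = 96.2498 pm

Total shift: Δλ_total = 2.0886 + 0.1612 = 2.2498 pm

(Intermediate values are shown rounded; full precision is carried through to the final answer.)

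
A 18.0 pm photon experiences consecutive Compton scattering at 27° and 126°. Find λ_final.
22.1169 pm

Apply Compton shift twice:

First scattering at θ₁ = 27°:
Δλ₁ = λ_C(1 - cos(27°))
Δλ₁ = 2.4263 × 0.1090
Δλ₁ = 0.2645 pm

After first scattering:
λ₁ = 18.0 + 0.2645 = 18.2645 pm

Second scattering at θ₂ = 126°:
Δλ₂ = λ_C(1 - cos(126°))
Δλ₂ = 2.4263 × 1.5878
Δλ₂ = 3.8525 pm

Final wavelength:
λ₂ = 18.2645 + 3.8525 = 22.1169 pm

Total shift: Δλ_total = 0.2645 + 3.8525 = 4.1169 pm

(Intermediate values are shown rounded; full precision is carried through to the final answer.)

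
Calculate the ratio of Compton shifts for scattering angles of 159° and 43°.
159° produces the larger shift by a factor of 7.197

Calculate both shifts using Δλ = λ_C(1 - cos θ):

For θ₁ = 43°:
Δλ₁ = 2.4263 × (1 - cos(43°))
Δλ₁ = 2.4263 × 0.2686
Δλ₁ = 0.6518 pm

For θ₂ = 159°:
Δλ₂ = 2.4263 × (1 - cos(159°))
Δλ₂ = 2.4263 × 1.9336
Δλ₂ = 4.6915 pm

The 159° angle produces the larger shift.
Ratio: 4.6915/0.6518 = 7.197

(Intermediate values are shown rounded; full precision is carried through to the final answer.)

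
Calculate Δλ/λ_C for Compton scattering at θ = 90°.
1.0000 λ_C

The Compton shift formula is:
Δλ = λ_C(1 - cos θ)

Dividing both sides by λ_C:
Δλ/λ_C = 1 - cos θ

For θ = 90°:
Δλ/λ_C = 1 - cos(90°)
Δλ/λ_C = 1 - 0.0000
Δλ/λ_C = 1.0000

This means the shift is 1.0000 × λ_C = 2.4263 pm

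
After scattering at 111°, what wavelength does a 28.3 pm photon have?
31.5958 pm

Using the Compton scattering formula:
λ' = λ + Δλ = λ + λ_C(1 - cos θ)

Given:
- Initial wavelength λ = 28.3 pm
- Scattering angle θ = 111°
- Compton wavelength λ_C ≈ 2.4263 pm

Calculate the shift:
Δλ = 2.4263 × (1 - cos(111°))
Δλ = 2.4263 × 1.3584
Δλ = 3.2958 pm

Final wavelength:
λ' = 28.3 + 3.2958 = 31.5958 pm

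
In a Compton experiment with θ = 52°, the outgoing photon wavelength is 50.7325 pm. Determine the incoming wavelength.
49.8000 pm

From λ' = λ + Δλ, we have λ = λ' - Δλ

First calculate the Compton shift:
Δλ = λ_C(1 - cos θ)
Δλ = 2.4263 × (1 - cos(52°))
Δλ = 2.4263 × 0.3843
Δλ = 0.9325 pm

Initial wavelength:
λ = λ' - Δλ
λ = 50.7325 - 0.9325
λ = 49.8000 pm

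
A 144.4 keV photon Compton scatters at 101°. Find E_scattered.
108.0431 keV

First convert energy to wavelength:
λ = hc/E, with hc ≈ 1239.842 keV·pm (i.e. 1239.842 eV·nm)

For E = 144.4 keV = 144400 eV:
λ = 1239.842 keV·pm / 144.4 keV
λ = 8.5862 pm

Calculate the Compton shift:
Δλ = λ_C(1 - cos(101°)) = 2.4263 × 1.1908
Δλ = 2.8893 pm

Final wavelength:
λ' = 8.5862 + 2.8893 = 11.4754 pm

Final energy:
E' = hc/λ' = 1239.842 / 11.4754 = 108.0431 keV

(Intermediate values are shown rounded; full precision is carried through to the final answer.)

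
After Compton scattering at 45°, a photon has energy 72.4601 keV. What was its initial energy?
75.6000 keV

Convert final energy to wavelength (hc ≈ 1239.842 keV·pm):
λ' = hc/E' = 1239.842 / 72.4601 = 17.1107 pm

Calculate the Compton shift:
Δλ = λ_C(1 - cos(45°))
Δλ = 2.4263 × (1 - cos(45°))
Δλ = 0.7106 pm

Initial wavelength:
λ = λ' - Δλ = 17.1107 - 0.7106 = 16.4000 pm

Initial energy:
E = hc/λ = 1239.842 / 16.4000 = 75.6000 keV

(Intermediate values are shown rounded; full precision is carried through to the final answer.)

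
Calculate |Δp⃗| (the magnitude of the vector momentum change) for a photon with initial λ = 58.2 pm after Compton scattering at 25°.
4.9189e-24 kg·m/s

Photon momentum magnitude is p = h/λ.

Initial momentum:
p₀ = h/λ = 6.6261e-34/5.8200e-11 = 1.1385e-23 kg·m/s

After scattering:
λ' = λ + Δλ = 58.2 + 0.2273 = 58.4273 pm
p' = h/λ' = 6.6261e-34/5.8427e-11 = 1.1341e-23 kg·m/s

Momentum is a vector; the scattered photon's direction makes angle θ = 25° with the incident direction. The magnitude of the vector change Δp⃗ = p⃗₀ − p⃗' is found from the law of cosines:
|Δp⃗|² = p₀² + p'² − 2p₀p'cos θ
|Δp⃗|² = (1.1385e-23)² + (1.1341e-23)² − 2·1.1385e-23·1.1341e-23·cos(25°)
|Δp⃗| = 4.9189e-24 kg·m/s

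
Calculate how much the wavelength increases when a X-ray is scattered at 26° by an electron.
0.2456 pm

Using the Compton scattering formula:
Δλ = λ_C(1 - cos θ)

where λ_C = h/(m_e·c) ≈ 2.4263 pm is the Compton wavelength of an electron.

For θ = 26°:
cos(26°) = 0.8988
1 - cos(26°) = 0.1012

Δλ = 2.4263 × 0.1012
Δλ = 0.2456 pm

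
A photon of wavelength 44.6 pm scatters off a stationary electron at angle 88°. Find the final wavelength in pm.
46.9416 pm

Using the Compton scattering formula:
λ' = λ + Δλ = λ + λ_C(1 - cos θ)

Given:
- Initial wavelength λ = 44.6 pm
- Scattering angle θ = 88°
- Compton wavelength λ_C ≈ 2.4263 pm

Calculate the shift:
Δλ = 2.4263 × (1 - cos(88°))
Δλ = 2.4263 × 0.9651
Δλ = 2.3416 pm

Final wavelength:
λ' = 44.6 + 2.3416 = 46.9416 pm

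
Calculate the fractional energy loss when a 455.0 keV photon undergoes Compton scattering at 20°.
0.0510 (or 5.10%)

Calculate initial and final photon energies:

Initial: E₀ = 455.0 keV → λ₀ = 2.7249 pm
Compton shift: Δλ = 0.1463 pm
Final wavelength: λ' = 2.8713 pm
Final energy: E' = 431.8123 keV

Fractional energy loss:
(E₀ - E')/E₀ = (455.0000 - 431.8123)/455.0000
= 23.1877/455.0000
= 0.0510
= 5.10%

(Intermediate values are shown rounded; full precision is carried through to the final answer.)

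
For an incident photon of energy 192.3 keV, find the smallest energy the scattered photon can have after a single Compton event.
109.7200 keV (at θ = 180°)

The scattered photon has minimum energy when its wavelength is maximum, i.e., when the Compton shift Δλ = λ_C(1 − cos θ) is maximum. This occurs at θ = 180° (backscattering), giving Δλ_max = 2λ_C = 4.8526 pm.

Initial wavelength: λ₀ = hc/E₀ = 6.4474 pm
Maximum final wavelength: λ'_max = λ₀ + 2λ_C = 6.4474 + 4.8526 = 11.3001 pm
Minimum final energy: E'_min = hc/λ'_max = 109.7200 keV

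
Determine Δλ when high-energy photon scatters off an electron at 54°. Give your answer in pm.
1.0002 pm

Using the Compton scattering formula:
Δλ = λ_C(1 - cos θ)

where λ_C = h/(m_e·c) ≈ 2.4263 pm is the Compton wavelength of an electron.

For θ = 54°:
cos(54°) = 0.5878
1 - cos(54°) = 0.4122

Δλ = 2.4263 × 0.4122
Δλ = 1.0002 pm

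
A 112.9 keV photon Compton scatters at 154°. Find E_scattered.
79.5340 keV

First convert energy to wavelength:
λ = hc/E, with hc ≈ 1239.842 keV·pm (i.e. 1239.842 eV·nm)

For E = 112.9 keV = 112900 eV:
λ = 1239.842 keV·pm / 112.9 keV
λ = 10.9818 pm

Calculate the Compton shift:
Δλ = λ_C(1 - cos(154°)) = 2.4263 × 1.8988
Δλ = 4.6071 pm

Final wavelength:
λ' = 10.9818 + 4.6071 = 15.5888 pm

Final energy:
E' = hc/λ' = 1239.842 / 15.5888 = 79.5340 keV

(Intermediate values are shown rounded; full precision is carried through to the final answer.)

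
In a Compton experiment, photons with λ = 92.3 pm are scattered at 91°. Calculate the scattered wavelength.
94.7687 pm

Using the Compton scattering formula:
λ' = λ + Δλ = λ + λ_C(1 - cos θ)

Given:
- Initial wavelength λ = 92.3 pm
- Scattering angle θ = 91°
- Compton wavelength λ_C ≈ 2.4263 pm

Calculate the shift:
Δλ = 2.4263 × (1 - cos(91°))
Δλ = 2.4263 × 1.0175
Δλ = 2.4687 pm

Final wavelength:
λ' = 92.3 + 2.4687 = 94.7687 pm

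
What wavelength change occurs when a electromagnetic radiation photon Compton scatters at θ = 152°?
4.5686 pm

Using the Compton scattering formula:
Δλ = λ_C(1 - cos θ)

where λ_C = h/(m_e·c) ≈ 2.4263 pm is the Compton wavelength of an electron.

For θ = 152°:
cos(152°) = -0.8829
1 - cos(152°) = 1.8829

Δλ = 2.4263 × 1.8829
Δλ = 4.5686 pm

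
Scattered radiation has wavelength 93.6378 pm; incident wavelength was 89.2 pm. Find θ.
146.00°

First find the wavelength shift:
Δλ = λ' - λ = 93.6378 - 89.2 = 4.4378 pm

Using Δλ = λ_C(1 - cos θ), with λ_C = h/(m_e·c) ≈ 2.42631024 pm:
cos θ = 1 - Δλ/λ_C
cos θ = 1 - 4.4378/2.42631024
cos θ = -0.829032

θ = arccos(-0.829032)
θ = 146.00°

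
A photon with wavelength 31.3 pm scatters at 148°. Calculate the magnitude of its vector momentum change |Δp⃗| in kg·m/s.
3.8156e-23 kg·m/s

Photon momentum magnitude is p = h/λ.

Initial momentum:
p₀ = h/λ = 6.6261e-34/3.1300e-11 = 2.1170e-23 kg·m/s

After scattering:
λ' = λ + Δλ = 31.3 + 4.4839 = 35.7839 pm
p' = h/λ' = 6.6261e-34/3.5784e-11 = 1.8517e-23 kg·m/s

Momentum is a vector; the scattered photon's direction makes angle θ = 148° with the incident direction. The magnitude of the vector change Δp⃗ = p⃗₀ − p⃗' is found from the law of cosines:
|Δp⃗|² = p₀² + p'² − 2p₀p'cos θ
|Δp⃗|² = (2.1170e-23)² + (1.8517e-23)² − 2·2.1170e-23·1.8517e-23·cos(148°)
|Δp⃗| = 3.8156e-23 kg·m/s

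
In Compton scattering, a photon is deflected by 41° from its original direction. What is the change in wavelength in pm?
0.5952 pm

Using the Compton scattering formula:
Δλ = λ_C(1 - cos θ)

where λ_C = h/(m_e·c) ≈ 2.4263 pm is the Compton wavelength of an electron.

For θ = 41°:
cos(41°) = 0.7547
1 - cos(41°) = 0.2453

Δλ = 2.4263 × 0.2453
Δλ = 0.5952 pm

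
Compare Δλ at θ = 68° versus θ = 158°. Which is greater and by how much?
158° produces the larger shift by a factor of 3.082

Calculate both shifts using Δλ = λ_C(1 - cos θ):

For θ₁ = 68°:
Δλ₁ = 2.4263 × (1 - cos(68°))
Δλ₁ = 2.4263 × 0.6254
Δλ₁ = 1.5174 pm

For θ₂ = 158°:
Δλ₂ = 2.4263 × (1 - cos(158°))
Δλ₂ = 2.4263 × 1.9272
Δλ₂ = 4.6759 pm

The 158° angle produces the larger shift.
Ratio: 4.6759/1.5174 = 3.082

(Intermediate values are shown rounded; full precision is carried through to the final answer.)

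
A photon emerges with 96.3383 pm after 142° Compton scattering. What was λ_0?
92.0000 pm

From λ' = λ + Δλ, we have λ = λ' - Δλ

First calculate the Compton shift:
Δλ = λ_C(1 - cos θ)
Δλ = 2.4263 × (1 - cos(142°))
Δλ = 2.4263 × 1.7880
Δλ = 4.3383 pm

Initial wavelength:
λ = λ' - Δλ
λ = 96.3383 - 4.3383
λ = 92.0000 pm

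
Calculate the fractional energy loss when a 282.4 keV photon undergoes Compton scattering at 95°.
0.3753 (or 37.53%)

Calculate initial and final photon energies:

Initial: E₀ = 282.4 keV → λ₀ = 4.3904 pm
Compton shift: Δλ = 2.6378 pm
Final wavelength: λ' = 7.0282 pm
Final energy: E' = 176.4108 keV

Fractional energy loss:
(E₀ - E')/E₀ = (282.4000 - 176.4108)/282.4000
= 105.9892/282.4000
= 0.3753
= 37.53%

(Intermediate values are shown rounded; full precision is carried through to the final answer.)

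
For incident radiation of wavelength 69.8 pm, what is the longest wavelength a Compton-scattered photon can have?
74.6526 pm (at θ = 180°)

The Compton shift is Δλ = λ_C(1 − cos θ).

Since cos θ ranges from −1 to 1, the factor (1 − cos θ) ranges from 0 to 2; the maximum shift occurs at θ = 180° (backscattering):
Δλ_max = 2λ_C = 2 × 2.4263 pm = 4.8526 pm

Maximum scattered wavelength:
λ'_max = λ₀ + Δλ_max = 69.8 + 4.8526 = 74.6526 pm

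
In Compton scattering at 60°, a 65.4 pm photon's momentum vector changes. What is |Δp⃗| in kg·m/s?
1.0041e-23 kg·m/s

Photon momentum magnitude is p = h/λ.

Initial momentum:
p₀ = h/λ = 6.6261e-34/6.5400e-11 = 1.0132e-23 kg·m/s

After scattering:
λ' = λ + Δλ = 65.4 + 1.2132 = 66.6132 pm
p' = h/λ' = 6.6261e-34/6.6613e-11 = 9.9471e-24 kg·m/s

Momentum is a vector; the scattered photon's direction makes angle θ = 60° with the incident direction. The magnitude of the vector change Δp⃗ = p⃗₀ − p⃗' is found from the law of cosines:
|Δp⃗|² = p₀² + p'² − 2p₀p'cos θ
|Δp⃗|² = (1.0132e-23)² + (9.9471e-24)² − 2·1.0132e-23·9.9471e-24·cos(60°)
|Δp⃗| = 1.0041e-23 kg·m/s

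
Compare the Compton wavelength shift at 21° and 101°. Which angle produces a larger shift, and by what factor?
101° produces the larger shift by a factor of 17.929

Calculate both shifts using Δλ = λ_C(1 - cos θ):

For θ₁ = 21°:
Δλ₁ = 2.4263 × (1 - cos(21°))
Δλ₁ = 2.4263 × 0.0664
Δλ₁ = 0.1612 pm

For θ₂ = 101°:
Δλ₂ = 2.4263 × (1 - cos(101°))
Δλ₂ = 2.4263 × 1.1908
Δλ₂ = 2.8893 pm

The 101° angle produces the larger shift.
Ratio: 2.8893/0.1612 = 17.929

(Intermediate values are shown rounded; full precision is carried through to the final answer.)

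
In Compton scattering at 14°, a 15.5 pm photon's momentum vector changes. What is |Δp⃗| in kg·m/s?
1.0397e-23 kg·m/s

Photon momentum magnitude is p = h/λ.

Initial momentum:
p₀ = h/λ = 6.6261e-34/1.5500e-11 = 4.2749e-23 kg·m/s

After scattering:
λ' = λ + Δλ = 15.5 + 0.0721 = 15.5721 pm
p' = h/λ' = 6.6261e-34/1.5572e-11 = 4.2551e-23 kg·m/s

Momentum is a vector; the scattered photon's direction makes angle θ = 14° with the incident direction. The magnitude of the vector change Δp⃗ = p⃗₀ − p⃗' is found from the law of cosines:
|Δp⃗|² = p₀² + p'² − 2p₀p'cos θ
|Δp⃗|² = (4.2749e-23)² + (4.2551e-23)² − 2·4.2749e-23·4.2551e-23·cos(14°)
|Δp⃗| = 1.0397e-23 kg·m/s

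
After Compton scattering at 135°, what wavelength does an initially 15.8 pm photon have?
19.9420 pm

Using the Compton formula: λ' = λ + λ_C(1 − cos θ)

For θ = 135°, cos θ = -√2/2 (exact) ≈ -0.7071, so:
1 − cos 135° = 1 − (-√2/2) ≈ 1.7071

Δλ = λ_C × 1.7071 = 2.4263 × 1.7071 = 4.1420 pm

λ' = 15.8 + 4.1420 = 19.9420 pm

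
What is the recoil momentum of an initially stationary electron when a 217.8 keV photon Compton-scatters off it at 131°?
1.6919e-22 kg·m/s

The electron is initially at rest, so by conservation of momentum:
p⃗_e = p⃗₀ − p⃗'  (incident photon momentum minus scattered photon momentum)

Photon momentum magnitudes (p = h/λ = E/c):
λ₀ = hc/E₀ = 5.6926 pm → p₀ = h/λ₀ = 1.1640e-22 kg·m/s
Δλ = λ_C(1 − cos 131°) = 4.0181 pm
λ' = 9.7107 pm → p' = h/λ' = 6.8235e-23 kg·m/s

The scattered photon makes angle θ = 131° with the incident direction, so by the law of cosines:
|p⃗_e|² = p₀² + p'² − 2p₀p'cos θ
|p⃗_e|² = (1.1640e-22)² + (6.8235e-23)² − 2·1.1640e-22·6.8235e-23·cos(131°)
|p⃗_e| = 1.6919e-22 kg·m/s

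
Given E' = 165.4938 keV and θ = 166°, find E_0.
457.2997 keV

Convert final energy to wavelength (hc ≈ 1239.842 keV·pm):
λ' = hc/E' = 1239.842 / 165.4938 = 7.4918 pm

Calculate the Compton shift:
Δλ = λ_C(1 - cos(166°))
Δλ = 2.4263 × (1 - cos(166°))
Δλ = 4.7805 pm

Initial wavelength:
λ = λ' - Δλ = 7.4918 - 4.7805 = 2.7112 pm

Initial energy:
E = hc/λ = 1239.842 / 2.7112 = 457.2997 keV

(Intermediate values are shown rounded; full precision is carried through to the final answer.)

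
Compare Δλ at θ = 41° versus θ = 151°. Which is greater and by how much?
151° produces the larger shift by a factor of 7.642

Calculate both shifts using Δλ = λ_C(1 - cos θ):

For θ₁ = 41°:
Δλ₁ = 2.4263 × (1 - cos(41°))
Δλ₁ = 2.4263 × 0.2453
Δλ₁ = 0.5952 pm

For θ₂ = 151°:
Δλ₂ = 2.4263 × (1 - cos(151°))
Δλ₂ = 2.4263 × 1.8746
Δλ₂ = 4.5484 pm

The 151° angle produces the larger shift.
Ratio: 4.5484/0.5952 = 7.642

(Intermediate values are shown rounded; full precision is carried through to the final answer.)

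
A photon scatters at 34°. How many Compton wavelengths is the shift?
0.1710 λ_C

The Compton shift formula is:
Δλ = λ_C(1 - cos θ)

Dividing both sides by λ_C:
Δλ/λ_C = 1 - cos θ

For θ = 34°:
Δλ/λ_C = 1 - cos(34°)
Δλ/λ_C = 1 - 0.8290
Δλ/λ_C = 0.1710

This means the shift is 0.1710 × λ_C = 0.4148 pm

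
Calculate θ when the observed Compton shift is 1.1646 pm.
58.67°

From the Compton formula Δλ = λ_C(1 - cos θ), we can solve for θ:

cos θ = 1 - Δλ/λ_C

Given:
- Δλ = 1.1646 pm
- λ_C = h/(m_e·c) ≈ 2.42631024 pm

cos θ = 1 - 1.1646/2.42631024
cos θ = 1 - 0.479988
cos θ = 0.520012

θ = arccos(0.520012)
θ = 58.67°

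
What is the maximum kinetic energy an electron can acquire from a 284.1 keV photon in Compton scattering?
149.5791 keV

Maximum energy transfer occurs at θ = 180° (backscattering).

Initial photon: E₀ = 284.1 keV → λ₀ = 4.3641 pm

Maximum Compton shift (at 180°):
Δλ_max = 2λ_C = 2 × 2.4263 = 4.8526 pm

Final wavelength:
λ' = 4.3641 + 4.8526 = 9.2167 pm

Minimum photon energy (maximum energy to electron):
E'_min = hc/λ' = 134.5209 keV

Maximum electron kinetic energy:
K_max = E₀ - E'_min = 284.1000 - 134.5209 = 149.5791 keV

(Intermediate values are shown rounded; full precision is carried through to the final answer.)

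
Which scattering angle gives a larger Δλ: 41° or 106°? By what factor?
106° produces the larger shift by a factor of 5.201

Calculate both shifts using Δλ = λ_C(1 - cos θ):

For θ₁ = 41°:
Δλ₁ = 2.4263 × (1 - cos(41°))
Δλ₁ = 2.4263 × 0.2453
Δλ₁ = 0.5952 pm

For θ₂ = 106°:
Δλ₂ = 2.4263 × (1 - cos(106°))
Δλ₂ = 2.4263 × 1.2756
Δλ₂ = 3.0951 pm

The 106° angle produces the larger shift.
Ratio: 3.0951/0.5952 = 5.201

(Intermediate values are shown rounded; full precision is carried through to the final answer.)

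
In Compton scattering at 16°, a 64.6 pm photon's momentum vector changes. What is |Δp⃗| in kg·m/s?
2.8530e-24 kg·m/s

Photon momentum magnitude is p = h/λ.

Initial momentum:
p₀ = h/λ = 6.6261e-34/6.4600e-11 = 1.0257e-23 kg·m/s

After scattering:
λ' = λ + Δλ = 64.6 + 0.0940 = 64.6940 pm
p' = h/λ' = 6.6261e-34/6.4694e-11 = 1.0242e-23 kg·m/s

Momentum is a vector; the scattered photon's direction makes angle θ = 16° with the incident direction. The magnitude of the vector change Δp⃗ = p⃗₀ − p⃗' is found from the law of cosines:
|Δp⃗|² = p₀² + p'² − 2p₀p'cos θ
|Δp⃗|² = (1.0257e-23)² + (1.0242e-23)² − 2·1.0257e-23·1.0242e-23·cos(16°)
|Δp⃗| = 2.8530e-24 kg·m/s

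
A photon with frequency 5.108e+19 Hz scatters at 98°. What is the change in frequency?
1.635e+19 Hz (decrease)

Convert frequency to wavelength (c = 299792458 m/s):
λ₀ = c/f₀ = 299792458/5.108e+19 = 5.8690771e-12 m = 5.8691 pm

Calculate Compton shift:
Δλ = λ_C(1 - cos(98°)) = 2.7640 pm

Final wavelength:
λ' = λ₀ + Δλ = 5.8691 + 2.7640 = 8.6331 pm

Final frequency:
f' = c/λ' = 299792458/8.6330644e-12 = 3.4726077e+19 Hz

Frequency shift (decrease):
Δf = f₀ - f' = 5.108e+19 - 3.4726077e+19 = 1.635e+19 Hz

(Intermediate values are shown rounded; full precision is carried through to the final answer.)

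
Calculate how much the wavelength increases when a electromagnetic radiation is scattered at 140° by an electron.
4.2850 pm

Using the Compton scattering formula:
Δλ = λ_C(1 - cos θ)

where λ_C = h/(m_e·c) ≈ 2.4263 pm is the Compton wavelength of an electron.

For θ = 140°:
cos(140°) = -0.7660
1 - cos(140°) = 1.7660

Δλ = 2.4263 × 1.7660
Δλ = 4.2850 pm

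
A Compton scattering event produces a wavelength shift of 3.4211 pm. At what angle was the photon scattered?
114.20°

From the Compton formula Δλ = λ_C(1 - cos θ), we can solve for θ:

cos θ = 1 - Δλ/λ_C

Given:
- Δλ = 3.4211 pm
- λ_C = h/(m_e·c) ≈ 2.42631024 pm

cos θ = 1 - 3.4211/2.42631024
cos θ = 1 - 1.410001
cos θ = -0.410001

θ = arccos(-0.410001)
θ = 114.20°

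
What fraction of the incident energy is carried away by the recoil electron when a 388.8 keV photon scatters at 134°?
0.5632 (or 56.32%)

Calculate initial and final photon energies:

Initial: E₀ = 388.8 keV → λ₀ = 3.1889 pm
Compton shift: Δλ = 4.1118 pm
Final wavelength: λ' = 7.3007 pm
Final energy: E' = 169.8260 keV

Fractional energy loss:
(E₀ - E')/E₀ = (388.8000 - 169.8260)/388.8000
= 218.9740/388.8000
= 0.5632
= 56.32%

(Intermediate values are shown rounded; full precision is carried through to the final answer.)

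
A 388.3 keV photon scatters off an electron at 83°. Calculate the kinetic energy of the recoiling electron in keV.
155.4054 keV

By energy conservation: K_e = E_initial - E_final

First find the scattered photon energy:
Initial wavelength: λ = hc/E = 3.1930 pm
Compton shift: Δλ = λ_C(1 - cos(83°)) = 2.1306 pm
Final wavelength: λ' = 3.1930 + 2.1306 = 5.3236 pm
Final photon energy: E' = hc/λ' = 232.8946 keV

Electron kinetic energy:
K_e = E - E' = 388.3000 - 232.8946 = 155.4054 keV

(Intermediate values are shown rounded; full precision is carried through to the final answer.)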